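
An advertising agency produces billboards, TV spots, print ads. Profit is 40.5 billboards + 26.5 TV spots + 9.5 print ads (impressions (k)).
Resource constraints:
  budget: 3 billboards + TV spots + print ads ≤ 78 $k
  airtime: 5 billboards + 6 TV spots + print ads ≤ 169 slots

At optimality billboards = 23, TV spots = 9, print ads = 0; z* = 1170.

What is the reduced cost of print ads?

-2

Check each constraint at x*: budget 78/78 (tight); airtime 169/169 (tight).
From A_Bᵀ y = c: 3·y_budget + 5·y_airtime = 40.5; 1·y_budget + 6·y_airtime = 26.5.
→ y_budget = 8.5 and y_airtime = 3.
Reduced cost of print ads: c₃ − yᵀa₃ = 9.5 − (8.5·1 + 3·1) = 9.5 − 11.5 = -2.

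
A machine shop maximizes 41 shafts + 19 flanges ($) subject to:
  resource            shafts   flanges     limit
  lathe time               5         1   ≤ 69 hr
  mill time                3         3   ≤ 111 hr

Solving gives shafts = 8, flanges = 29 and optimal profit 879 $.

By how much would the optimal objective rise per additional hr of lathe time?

Check each constraint at x*: lathe time 69/69 (tight); mill time 111/111 (tight).
The binding rows give the dual system: 5·y_lathe time + 3·y_mill time = 41 and 1·y_lathe time + 3·y_mill time = 19.
Solving: y_lathe time = 5.5, y_mill time = 4.5.
Shadow price of lathe time = 5.5.

5.5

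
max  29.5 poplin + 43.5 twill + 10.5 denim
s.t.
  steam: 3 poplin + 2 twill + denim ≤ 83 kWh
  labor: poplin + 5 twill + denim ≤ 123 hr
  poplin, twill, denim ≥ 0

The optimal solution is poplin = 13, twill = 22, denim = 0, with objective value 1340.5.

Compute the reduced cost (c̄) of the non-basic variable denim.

-3

At the optimum: steam uses 83 of 83 (binding); labor uses 123 of 123 (binding).
From A_Bᵀ y = c: 3·y_steam + 1·y_labor = 29.5; 2·y_steam + 5·y_labor = 43.5.
→ y_steam = 8 and y_labor = 5.5.
Reduced cost of denim: c₃ − yᵀa₃ = 10.5 − (8·1 + 5.5·1) = 10.5 − 13.5 = -3.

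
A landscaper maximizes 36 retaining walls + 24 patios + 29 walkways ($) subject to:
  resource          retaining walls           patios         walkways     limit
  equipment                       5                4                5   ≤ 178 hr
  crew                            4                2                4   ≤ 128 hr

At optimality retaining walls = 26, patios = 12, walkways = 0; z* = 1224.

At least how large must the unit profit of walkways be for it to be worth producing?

36

At the optimum: equipment uses 178 of 178 (binding); crew uses 128 of 128 (binding).
Dual feasibility on the basic columns requires 5·y_equipment + 4·y_crew = 36, 4·y_equipment + 2·y_crew = 24.
→ y_equipment = 4 and y_crew = 4.
walkways enters the basis when its profit ≥ yᵀa₃ = 4·5 + 4·4 = 36.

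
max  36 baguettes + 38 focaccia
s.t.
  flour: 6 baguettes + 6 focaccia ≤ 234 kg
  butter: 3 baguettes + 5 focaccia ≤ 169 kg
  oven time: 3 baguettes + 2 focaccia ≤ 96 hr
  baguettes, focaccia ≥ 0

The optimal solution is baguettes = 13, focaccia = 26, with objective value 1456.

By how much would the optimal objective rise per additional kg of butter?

Binding: flour and butter. Non-binding: oven time (5 unused).
By complementary slackness, y = 0 for the non-binding constraint.
From A_Bᵀ y = c: 6·y_flour + 3·y_butter = 36; 6·y_flour + 5·y_butter = 38.
→ y_flour = 5.5 and y_butter = 1.
Shadow price of butter = 1.

1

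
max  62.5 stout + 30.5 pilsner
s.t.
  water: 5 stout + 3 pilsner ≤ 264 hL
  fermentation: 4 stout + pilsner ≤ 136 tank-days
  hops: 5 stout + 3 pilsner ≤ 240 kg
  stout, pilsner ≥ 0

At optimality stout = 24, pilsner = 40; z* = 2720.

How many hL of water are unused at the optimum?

24

water used = 5·24 + 3·40 = 240; slack = 264 − 240 = 24.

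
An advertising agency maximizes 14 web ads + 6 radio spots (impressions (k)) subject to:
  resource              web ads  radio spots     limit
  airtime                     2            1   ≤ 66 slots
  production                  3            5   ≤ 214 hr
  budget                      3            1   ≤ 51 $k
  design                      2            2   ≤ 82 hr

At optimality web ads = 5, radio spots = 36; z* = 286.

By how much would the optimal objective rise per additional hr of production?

0

Binding: budget and design. Non-binding: airtime (20 unused), production (19 unused).
Slack constraints have shadow price 0 (complementary slackness).
Dual feasibility on the basic columns requires 3·y_budget + 2·y_design = 14, 1·y_budget + 2·y_design = 6.
This yields shadow prices y_budget = 4, y_design = 1.
Shadow price of production = 0.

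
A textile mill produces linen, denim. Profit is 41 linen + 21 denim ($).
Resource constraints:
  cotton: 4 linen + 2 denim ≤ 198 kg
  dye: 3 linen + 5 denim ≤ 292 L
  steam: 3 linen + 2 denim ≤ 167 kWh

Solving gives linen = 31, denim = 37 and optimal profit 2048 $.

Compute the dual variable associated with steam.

1

Binding: cotton and steam. Non-binding: dye (14 unused).
Since dye is not tight, its dual is 0.
Dual feasibility on the basic columns requires 4·y_cotton + 3·y_steam = 41, 2·y_cotton + 2·y_steam = 21.
Solving: y_cotton = 9.5, y_steam = 1.
Shadow price of steam = 1.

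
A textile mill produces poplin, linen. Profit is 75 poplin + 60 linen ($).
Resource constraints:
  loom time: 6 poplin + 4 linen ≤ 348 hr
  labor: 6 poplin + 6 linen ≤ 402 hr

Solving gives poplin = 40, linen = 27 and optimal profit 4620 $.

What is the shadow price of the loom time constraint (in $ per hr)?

Check each constraint at x*: loom time 348/348 (tight); labor 402/402 (tight).
From A_Bᵀ y = c: 6·y_loom time + 6·y_labor = 75; 4·y_loom time + 6·y_labor = 60.
→ y_loom time = 7.5 and y_labor = 5.
Shadow price of loom time = 7.5.

7.5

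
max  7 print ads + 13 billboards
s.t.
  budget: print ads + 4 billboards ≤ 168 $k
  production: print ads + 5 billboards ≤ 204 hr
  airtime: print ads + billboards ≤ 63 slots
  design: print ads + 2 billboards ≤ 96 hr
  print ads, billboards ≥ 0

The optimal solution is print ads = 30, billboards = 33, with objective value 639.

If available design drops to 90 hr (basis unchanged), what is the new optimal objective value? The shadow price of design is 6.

603

Δb = -6, so new z* = 639 + (6)·(-6) = 639 − 36 = 603.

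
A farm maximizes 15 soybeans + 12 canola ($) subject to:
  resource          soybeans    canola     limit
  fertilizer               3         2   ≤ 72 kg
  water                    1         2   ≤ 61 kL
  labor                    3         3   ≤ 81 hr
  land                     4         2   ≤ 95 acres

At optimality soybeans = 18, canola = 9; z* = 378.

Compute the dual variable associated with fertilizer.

3

Check each constraint at x*: fertilizer 72/72 (tight); water 36/61 (slack 25); labor 81/81 (tight); land 90/95 (slack 5).
By complementary slackness, y = 0 for the non-binding constraints.
From A_Bᵀ y = c: 3·y_fertilizer + 3·y_labor = 15; 2·y_fertilizer + 3·y_labor = 12.
This yields shadow prices y_fertilizer = 3, y_labor = 2.
Shadow price of fertilizer = 3.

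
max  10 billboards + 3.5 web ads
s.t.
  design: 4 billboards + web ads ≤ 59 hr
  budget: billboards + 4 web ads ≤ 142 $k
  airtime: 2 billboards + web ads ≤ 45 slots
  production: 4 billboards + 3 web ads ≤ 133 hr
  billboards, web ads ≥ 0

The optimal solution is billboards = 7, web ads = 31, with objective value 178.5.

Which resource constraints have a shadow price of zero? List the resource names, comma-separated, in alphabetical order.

design: 59/59 (binding)
budget: 131/142 (slack 11)
airtime: 45/45 (binding)
production: 121/133 (slack 12)
By complementary slackness, a constraint with positive slack has shadow price 0 → budget, production.

budget, production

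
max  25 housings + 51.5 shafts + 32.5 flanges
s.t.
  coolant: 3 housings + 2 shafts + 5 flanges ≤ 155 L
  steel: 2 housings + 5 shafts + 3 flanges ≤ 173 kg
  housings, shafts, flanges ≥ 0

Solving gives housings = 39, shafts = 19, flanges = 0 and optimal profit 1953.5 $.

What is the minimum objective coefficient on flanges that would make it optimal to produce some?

38.5

Both coolant and steel are binding at x*.
From A_Bᵀ y = c: 3·y_coolant + 2·y_steel = 25; 2·y_coolant + 5·y_steel = 51.5.
This yields shadow prices y_coolant = 2, y_steel = 9.5.
flanges enters the basis when its profit ≥ yᵀa₃ = 2·5 + 9.5·3 = 38.5.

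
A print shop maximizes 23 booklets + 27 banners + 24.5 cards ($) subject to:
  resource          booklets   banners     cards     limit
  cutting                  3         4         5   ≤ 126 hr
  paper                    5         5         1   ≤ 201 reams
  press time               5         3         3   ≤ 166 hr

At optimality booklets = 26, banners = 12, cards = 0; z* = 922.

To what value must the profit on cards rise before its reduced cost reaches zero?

Check each constraint at x*: cutting 126/126 (tight); paper 190/201 (slack 11); press time 166/166 (tight).
Slack constraints have shadow price 0 (complementary slackness).
Dual feasibility on the basic columns requires 3·y_cutting + 5·y_press time = 23, 4·y_cutting + 3·y_press time = 27.
Solving: y_cutting = 6, y_press time = 1.
cards enters the basis when its profit ≥ yᵀa₃ = 6·5 + 1·3 = 33.

33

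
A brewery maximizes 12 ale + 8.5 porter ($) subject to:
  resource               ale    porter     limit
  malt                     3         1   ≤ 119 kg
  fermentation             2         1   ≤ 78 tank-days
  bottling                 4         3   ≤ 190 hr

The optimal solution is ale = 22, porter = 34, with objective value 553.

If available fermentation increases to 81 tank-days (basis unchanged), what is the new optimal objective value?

556

Check each constraint at x*: malt 100/119 (slack 19); fermentation 78/78 (tight); bottling 190/190 (tight).
By complementary slackness, y = 0 for the non-binding constraint.
Dual feasibility on the basic columns requires 2·y_fermentation + 4·y_bottling = 12, 1·y_fermentation + 3·y_bottling = 8.5.
Solving: y_fermentation = 1, y_bottling = 2.5.
Δz = y_fermentation·Δb = 1 × (3) = 3, so new z* = 553 + 3 = 556.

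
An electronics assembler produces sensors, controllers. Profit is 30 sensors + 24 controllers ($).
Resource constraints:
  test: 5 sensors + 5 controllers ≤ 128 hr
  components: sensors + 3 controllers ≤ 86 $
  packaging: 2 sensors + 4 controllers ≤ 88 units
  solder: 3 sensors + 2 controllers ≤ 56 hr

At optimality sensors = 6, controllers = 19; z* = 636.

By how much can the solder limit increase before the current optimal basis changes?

2.4

Binding constraints: packaging, solder. The basis is B = [[2,4],[3,2]] with det -8.
Per unit increase in solder, x* moves by d = (0.5, -0.25).
The basis stays optimal until test becomes binding; allowable increase = 2.4 hr.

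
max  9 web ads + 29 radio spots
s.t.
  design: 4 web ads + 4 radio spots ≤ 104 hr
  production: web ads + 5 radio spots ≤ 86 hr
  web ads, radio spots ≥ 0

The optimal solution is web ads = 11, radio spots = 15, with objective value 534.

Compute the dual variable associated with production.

5

Check each constraint at x*: design 104/104 (tight); production 86/86 (tight).
The binding rows give the dual system: 4·y_design + 1·y_production = 9 and 4·y_design + 5·y_production = 29.
→ y_design = 1 and y_production = 5.
Shadow price of production = 5.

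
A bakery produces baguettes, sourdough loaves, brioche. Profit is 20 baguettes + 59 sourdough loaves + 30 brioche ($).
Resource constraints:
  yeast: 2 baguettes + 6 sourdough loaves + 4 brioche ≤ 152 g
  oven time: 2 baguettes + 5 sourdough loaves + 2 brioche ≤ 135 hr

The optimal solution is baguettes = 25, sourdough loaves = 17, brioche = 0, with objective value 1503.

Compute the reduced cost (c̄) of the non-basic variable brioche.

At the optimum: yeast uses 152 of 152 (binding); oven time uses 135 of 135 (binding).
The binding rows give the dual system: 2·y_yeast + 2·y_oven time = 20 and 6·y_yeast + 5·y_oven time = 59.
→ y_yeast = 9 and y_oven time = 1.
Reduced cost of brioche: c₃ − yᵀa₃ = 30 − (9·4 + 1·2) = 30 − 38 = -8.

-8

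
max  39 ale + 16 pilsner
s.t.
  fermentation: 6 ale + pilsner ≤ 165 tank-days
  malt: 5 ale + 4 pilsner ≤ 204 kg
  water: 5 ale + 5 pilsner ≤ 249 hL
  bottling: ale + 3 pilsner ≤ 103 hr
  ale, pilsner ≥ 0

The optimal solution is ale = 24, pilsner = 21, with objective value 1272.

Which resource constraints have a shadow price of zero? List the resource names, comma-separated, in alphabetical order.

bottling, water

fermentation: 165/165 (binding)
malt: 204/204 (binding)
water: 225/249 (slack 24)
bottling: 87/103 (slack 16)
By complementary slackness, a constraint with positive slack has shadow price 0 → bottling, water.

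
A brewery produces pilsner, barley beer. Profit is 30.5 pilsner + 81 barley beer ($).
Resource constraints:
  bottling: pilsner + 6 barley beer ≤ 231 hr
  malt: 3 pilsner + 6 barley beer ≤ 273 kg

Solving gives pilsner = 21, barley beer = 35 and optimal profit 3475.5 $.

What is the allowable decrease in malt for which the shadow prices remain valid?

42

Binding constraints: bottling, malt. The basis is B = [[1,6],[3,6]] with det -12.
Per unit decrease in malt, x* moves by d = (-0.5, 0.0833).
The basis stays optimal until pilsner reaches 0; allowable decrease = 42 kg.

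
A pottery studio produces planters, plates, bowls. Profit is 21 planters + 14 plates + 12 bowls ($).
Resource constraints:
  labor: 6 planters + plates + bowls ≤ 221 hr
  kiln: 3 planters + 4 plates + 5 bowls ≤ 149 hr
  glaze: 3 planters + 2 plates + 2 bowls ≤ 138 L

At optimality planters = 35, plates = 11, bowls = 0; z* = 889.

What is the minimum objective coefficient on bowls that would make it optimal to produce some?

17

At the optimum: labor uses 221 of 221 (binding); kiln uses 149 of 149 (binding); glaze uses 127 of 138 (slack = 11).
Since glaze is not tight, its dual is 0.
The binding rows give the dual system: 6·y_labor + 3·y_kiln = 21 and 1·y_labor + 4·y_kiln = 14.
→ y_labor = 2 and y_kiln = 3.
bowls enters the basis when its profit ≥ yᵀa₃ = 2·1 + 3·5 = 17.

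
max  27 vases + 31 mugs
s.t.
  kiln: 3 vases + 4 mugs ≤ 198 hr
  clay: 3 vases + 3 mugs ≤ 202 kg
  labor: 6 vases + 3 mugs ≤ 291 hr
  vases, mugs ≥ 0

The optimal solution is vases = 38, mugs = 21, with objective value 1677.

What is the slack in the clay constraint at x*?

clay used = 3·38 + 3·21 = 177; slack = 202 − 177 = 25.

25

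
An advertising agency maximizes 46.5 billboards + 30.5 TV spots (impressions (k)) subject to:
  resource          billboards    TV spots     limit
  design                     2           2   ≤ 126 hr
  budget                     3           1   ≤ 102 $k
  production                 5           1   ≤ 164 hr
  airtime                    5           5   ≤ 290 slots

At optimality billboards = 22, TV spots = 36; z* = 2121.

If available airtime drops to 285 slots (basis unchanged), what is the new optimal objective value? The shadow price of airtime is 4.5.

Δb = -5, so new z* = 2121 + (4.5)·(-5) = 2121 − 22.5 = 2098.5.

2098.5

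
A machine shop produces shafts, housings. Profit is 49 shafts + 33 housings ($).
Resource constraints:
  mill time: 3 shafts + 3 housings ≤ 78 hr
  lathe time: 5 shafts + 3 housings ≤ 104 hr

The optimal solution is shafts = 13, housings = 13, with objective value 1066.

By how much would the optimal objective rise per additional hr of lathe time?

8

Both mill time and lathe time are binding at x*.
From A_Bᵀ y = c: 3·y_mill time + 5·y_lathe time = 49; 3·y_mill time + 3·y_lathe time = 33.
This yields shadow prices y_mill time = 3, y_lathe time = 8.
Shadow price of lathe time = 8.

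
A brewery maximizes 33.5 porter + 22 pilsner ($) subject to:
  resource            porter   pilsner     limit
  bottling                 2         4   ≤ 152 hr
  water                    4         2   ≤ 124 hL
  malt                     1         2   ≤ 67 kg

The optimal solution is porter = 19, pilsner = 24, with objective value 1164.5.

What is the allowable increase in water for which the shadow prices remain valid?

144

Binding constraints: water, malt. The basis is B = [[4,2],[1,2]] with det 6.
Per unit increase in water, x* moves by d = (0.3333, -0.1667).
The basis stays optimal until pilsner reaches 0; allowable increase = 144 hL.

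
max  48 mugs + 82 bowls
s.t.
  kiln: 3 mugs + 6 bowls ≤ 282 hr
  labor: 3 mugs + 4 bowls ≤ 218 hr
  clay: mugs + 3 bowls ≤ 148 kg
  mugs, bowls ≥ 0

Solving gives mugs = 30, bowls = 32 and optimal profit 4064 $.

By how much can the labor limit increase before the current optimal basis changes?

64

Binding constraints: kiln, labor. The basis is B = [[3,6],[3,4]] with det -6.
Per unit increase in labor, x* moves by d = (1, -0.5).
The basis stays optimal until bowls reaches 0; allowable increase = 64 hr.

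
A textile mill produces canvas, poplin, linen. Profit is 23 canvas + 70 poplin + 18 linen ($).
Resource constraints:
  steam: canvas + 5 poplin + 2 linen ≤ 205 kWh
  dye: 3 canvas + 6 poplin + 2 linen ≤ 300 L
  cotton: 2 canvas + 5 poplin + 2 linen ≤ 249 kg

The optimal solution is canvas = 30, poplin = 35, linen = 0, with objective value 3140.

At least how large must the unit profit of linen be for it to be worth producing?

Check each constraint at x*: steam 205/205 (tight); dye 300/300 (tight); cotton 235/249 (slack 14).
By complementary slackness, y = 0 for the non-binding constraint.
From A_Bᵀ y = c: 1·y_steam + 3·y_dye = 23; 5·y_steam + 6·y_dye = 70.
→ y_steam = 8 and y_dye = 5.
linen enters the basis when its profit ≥ yᵀa₃ = 8·2 + 5·2 = 26.

26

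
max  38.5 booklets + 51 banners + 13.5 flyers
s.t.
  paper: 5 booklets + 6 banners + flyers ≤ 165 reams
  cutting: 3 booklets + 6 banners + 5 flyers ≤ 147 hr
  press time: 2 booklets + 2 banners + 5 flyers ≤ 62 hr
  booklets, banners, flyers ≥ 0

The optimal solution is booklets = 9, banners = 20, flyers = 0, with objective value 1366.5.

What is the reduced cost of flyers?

At the optimum: paper uses 165 of 165 (binding); cutting uses 147 of 147 (binding); press time uses 58 of 62 (slack = 4).
By complementary slackness, y = 0 for the non-binding constraint.
Dual feasibility on the basic columns requires 5·y_paper + 3·y_cutting = 38.5, 6·y_paper + 6·y_cutting = 51.
→ y_paper = 6.5 and y_cutting = 2.
Reduced cost of flyers: c₃ − yᵀa₃ = 13.5 − (6.5·1 + 2·5) = 13.5 − 16.5 = -3.

-3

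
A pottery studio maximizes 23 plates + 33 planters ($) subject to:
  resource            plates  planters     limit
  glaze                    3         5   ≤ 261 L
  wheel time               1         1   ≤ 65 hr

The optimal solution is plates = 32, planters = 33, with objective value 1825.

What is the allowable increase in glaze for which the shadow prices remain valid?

64

Binding constraints: glaze, wheel time. The basis is B = [[3,5],[1,1]] with det -2.
Per unit increase in glaze, x* moves by d = (-0.5, 0.5).
The basis stays optimal until plates reaches 0; allowable increase = 64 L.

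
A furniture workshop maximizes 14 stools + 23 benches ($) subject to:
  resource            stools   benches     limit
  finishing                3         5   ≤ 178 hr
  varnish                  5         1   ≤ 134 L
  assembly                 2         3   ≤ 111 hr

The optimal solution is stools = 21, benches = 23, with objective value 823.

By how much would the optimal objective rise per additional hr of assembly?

1

Check each constraint at x*: finishing 178/178 (tight); varnish 128/134 (slack 6); assembly 111/111 (tight).
By complementary slackness, y = 0 for the non-binding constraint.
From A_Bᵀ y = c: 3·y_finishing + 2·y_assembly = 14; 5·y_finishing + 3·y_assembly = 23.
→ y_finishing = 4 and y_assembly = 1.
Shadow price of assembly = 1.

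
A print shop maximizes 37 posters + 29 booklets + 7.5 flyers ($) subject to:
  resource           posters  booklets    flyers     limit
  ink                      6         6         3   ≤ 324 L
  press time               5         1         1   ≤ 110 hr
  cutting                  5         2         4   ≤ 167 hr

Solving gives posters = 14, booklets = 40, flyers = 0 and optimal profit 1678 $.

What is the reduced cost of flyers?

-8

Check each constraint at x*: ink 324/324 (tight); press time 110/110 (tight); cutting 150/167 (slack 17).
Slack constraints have shadow price 0 (complementary slackness).
Dual feasibility on the basic columns requires 6·y_ink + 5·y_press time = 37, 6·y_ink + 1·y_press time = 29.
→ y_ink = 4.5 and y_press time = 2.
Reduced cost of flyers: c₃ − yᵀa₃ = 7.5 − (4.5·3 + 2·1) = 7.5 − 15.5 = -8.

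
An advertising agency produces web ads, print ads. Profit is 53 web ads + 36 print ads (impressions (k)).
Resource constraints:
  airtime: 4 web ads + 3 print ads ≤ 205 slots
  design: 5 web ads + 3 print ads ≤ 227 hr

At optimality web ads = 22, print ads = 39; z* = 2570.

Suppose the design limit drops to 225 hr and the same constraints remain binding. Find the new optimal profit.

2560

Both airtime and design are binding at x*.
The binding rows give the dual system: 4·y_airtime + 5·y_design = 53 and 3·y_airtime + 3·y_design = 36.
→ y_airtime = 7 and y_design = 5.
Δz = y_design·Δb = 5 × (-2) = -10, so new z* = 2570 − 10 = 2560.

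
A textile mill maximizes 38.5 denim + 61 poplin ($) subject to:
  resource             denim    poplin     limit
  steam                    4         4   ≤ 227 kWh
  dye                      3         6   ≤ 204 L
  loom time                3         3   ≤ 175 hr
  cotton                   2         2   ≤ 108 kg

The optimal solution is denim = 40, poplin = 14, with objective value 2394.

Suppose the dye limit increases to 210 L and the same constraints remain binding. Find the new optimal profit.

2439

Binding: dye and cotton. Non-binding: steam (11 unused), loom time (13 unused).
Since steam, loom time are not tight, their duals are 0.
Dual feasibility on the basic columns requires 3·y_dye + 2·y_cotton = 38.5, 6·y_dye + 2·y_cotton = 61.
This yields shadow prices y_dye = 7.5, y_cotton = 8.
Δz = y_dye·Δb = 7.5 × (6) = 45, so new z* = 2394 + 45 = 2439.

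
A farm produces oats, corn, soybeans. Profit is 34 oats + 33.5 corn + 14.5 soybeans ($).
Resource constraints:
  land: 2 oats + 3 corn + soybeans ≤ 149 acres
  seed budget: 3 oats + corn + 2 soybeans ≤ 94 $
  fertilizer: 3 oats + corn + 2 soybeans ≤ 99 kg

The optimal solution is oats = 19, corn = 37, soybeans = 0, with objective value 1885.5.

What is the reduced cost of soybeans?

-5

Check each constraint at x*: land 149/149 (tight); seed budget 94/94 (tight); fertilizer 94/99 (slack 5).
Since fertilizer is not tight, its dual is 0.
Dual feasibility on the basic columns requires 2·y_land + 3·y_seed budget = 34, 3·y_land + 1·y_seed budget = 33.5.
→ y_land = 9.5 and y_seed budget = 5.
Reduced cost of soybeans: c₃ − yᵀa₃ = 14.5 − (9.5·1 + 5·2) = 14.5 − 19.5 = -5.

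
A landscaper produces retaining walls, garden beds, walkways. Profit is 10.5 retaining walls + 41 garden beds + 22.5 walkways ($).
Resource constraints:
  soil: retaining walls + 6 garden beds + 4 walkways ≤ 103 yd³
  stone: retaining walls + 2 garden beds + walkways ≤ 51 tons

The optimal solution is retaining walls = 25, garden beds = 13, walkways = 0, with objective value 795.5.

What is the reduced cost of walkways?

-3

Both soil and stone are binding at x*.
From A_Bᵀ y = c: 1·y_soil + 1·y_stone = 10.5; 6·y_soil + 2·y_stone = 41.
→ y_soil = 5 and y_stone = 5.5.
Reduced cost of walkways: c₃ − yᵀa₃ = 22.5 − (5·4 + 5.5·1) = 22.5 − 25.5 = -3.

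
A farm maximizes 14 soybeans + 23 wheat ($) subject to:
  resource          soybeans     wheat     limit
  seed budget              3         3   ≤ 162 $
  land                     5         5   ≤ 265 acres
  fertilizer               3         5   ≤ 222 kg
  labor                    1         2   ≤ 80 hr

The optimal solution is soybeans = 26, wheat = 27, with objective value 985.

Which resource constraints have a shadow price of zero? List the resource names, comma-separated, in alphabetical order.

seed budget: 159/162 (slack 3)
land: 265/265 (binding)
fertilizer: 213/222 (slack 9)
labor: 80/80 (binding)
By complementary slackness, a constraint with positive slack has shadow price 0 → fertilizer, seed budget.

fertilizer, seed budget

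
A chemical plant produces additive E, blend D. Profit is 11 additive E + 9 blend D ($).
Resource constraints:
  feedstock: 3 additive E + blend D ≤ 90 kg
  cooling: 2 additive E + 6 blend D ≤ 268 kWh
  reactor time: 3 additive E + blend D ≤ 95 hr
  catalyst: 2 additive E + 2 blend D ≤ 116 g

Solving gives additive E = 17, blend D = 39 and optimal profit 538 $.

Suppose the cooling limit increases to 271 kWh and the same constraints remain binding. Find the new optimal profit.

At the optimum: feedstock uses 90 of 90 (binding); cooling uses 268 of 268 (binding); reactor time uses 90 of 95 (slack = 5); catalyst uses 112 of 116 (slack = 4).
Since reactor time, catalyst are not tight, their duals are 0.
From A_Bᵀ y = c: 3·y_feedstock + 2·y_cooling = 11; 1·y_feedstock + 6·y_cooling = 9.
→ y_feedstock = 3 and y_cooling = 1.
Δz = y_cooling·Δb = 1 × (3) = 3, so new z* = 538 + 3 = 541.

541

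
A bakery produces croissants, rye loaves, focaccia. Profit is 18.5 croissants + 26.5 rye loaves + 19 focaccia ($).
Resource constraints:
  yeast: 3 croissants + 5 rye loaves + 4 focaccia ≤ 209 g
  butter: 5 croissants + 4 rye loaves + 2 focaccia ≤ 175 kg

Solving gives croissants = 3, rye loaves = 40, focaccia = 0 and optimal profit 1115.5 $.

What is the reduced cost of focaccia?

Check each constraint at x*: yeast 209/209 (tight); butter 175/175 (tight).
From A_Bᵀ y = c: 3·y_yeast + 5·y_butter = 18.5; 5·y_yeast + 4·y_butter = 26.5.
This yields shadow prices y_yeast = 4.5, y_butter = 1.
Reduced cost of focaccia: c₃ − yᵀa₃ = 19 − (4.5·4 + 1·2) = 19 − 20 = -1.

-1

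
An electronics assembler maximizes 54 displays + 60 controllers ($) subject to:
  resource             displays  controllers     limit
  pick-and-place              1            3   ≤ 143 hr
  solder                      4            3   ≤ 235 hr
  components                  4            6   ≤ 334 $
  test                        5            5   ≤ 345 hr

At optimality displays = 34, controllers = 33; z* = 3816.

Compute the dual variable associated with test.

At the optimum: pick-and-place uses 133 of 143 (slack = 10); solder uses 235 of 235 (binding); components uses 334 of 334 (binding); test uses 335 of 345 (slack = 10).
Slack constraints have shadow price 0 (complementary slackness).
From A_Bᵀ y = c: 4·y_solder + 4·y_components = 54; 3·y_solder + 6·y_components = 60.
This yields shadow prices y_solder = 7, y_components = 6.5.
Shadow price of test = 0.

0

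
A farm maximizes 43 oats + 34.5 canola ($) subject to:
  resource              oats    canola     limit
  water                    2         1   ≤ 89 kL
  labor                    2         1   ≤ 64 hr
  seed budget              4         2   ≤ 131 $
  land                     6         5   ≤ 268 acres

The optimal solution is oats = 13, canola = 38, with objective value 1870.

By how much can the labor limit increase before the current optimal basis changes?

Binding constraints: labor, land. The basis is B = [[2,1],[6,5]] with det 4.
Per unit increase in labor, x* moves by d = (1.25, -1.5).
The basis stays optimal until seed budget becomes binding; allowable increase = 1.5 hr.

1.5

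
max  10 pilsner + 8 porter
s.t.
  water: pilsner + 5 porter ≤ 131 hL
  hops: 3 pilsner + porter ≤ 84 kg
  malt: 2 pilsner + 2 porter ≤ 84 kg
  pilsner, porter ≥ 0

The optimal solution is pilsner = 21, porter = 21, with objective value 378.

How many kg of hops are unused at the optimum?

hops used = 3·21 + 1·21 = 84; slack = 84 − 84 = 0.

0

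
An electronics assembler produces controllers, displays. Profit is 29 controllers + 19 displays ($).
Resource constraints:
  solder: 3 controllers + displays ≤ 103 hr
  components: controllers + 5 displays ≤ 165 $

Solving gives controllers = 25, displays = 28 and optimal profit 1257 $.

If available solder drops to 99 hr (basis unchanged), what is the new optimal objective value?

1221

Check each constraint at x*: solder 103/103 (tight); components 165/165 (tight).
From A_Bᵀ y = c: 3·y_solder + 1·y_components = 29; 1·y_solder + 5·y_components = 19.
This yields shadow prices y_solder = 9, y_components = 2.
Δz = y_solder·Δb = 9 × (-4) = -36, so new z* = 1257 − 36 = 1221.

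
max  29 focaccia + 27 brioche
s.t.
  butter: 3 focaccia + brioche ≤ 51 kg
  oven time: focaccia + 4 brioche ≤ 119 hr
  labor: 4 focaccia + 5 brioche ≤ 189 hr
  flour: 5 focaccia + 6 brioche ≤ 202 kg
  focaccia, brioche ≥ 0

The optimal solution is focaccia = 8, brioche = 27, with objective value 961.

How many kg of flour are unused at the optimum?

flour used = 5·8 + 6·27 = 202; slack = 202 − 202 = 0.

0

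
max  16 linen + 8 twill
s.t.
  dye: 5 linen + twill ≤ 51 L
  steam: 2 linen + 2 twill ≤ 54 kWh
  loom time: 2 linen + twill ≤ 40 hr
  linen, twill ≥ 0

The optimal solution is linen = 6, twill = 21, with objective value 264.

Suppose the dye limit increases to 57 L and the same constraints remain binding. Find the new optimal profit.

276

At the optimum: dye uses 51 of 51 (binding); steam uses 54 of 54 (binding); loom time uses 33 of 40 (slack = 7).
Since loom time is not tight, its dual is 0.
Dual feasibility on the basic columns requires 5·y_dye + 2·y_steam = 16, 1·y_dye + 2·y_steam = 8.
Solving: y_dye = 2, y_steam = 3.
Δz = y_dye·Δb = 2 × (6) = 12, so new z* = 264 + 12 = 276.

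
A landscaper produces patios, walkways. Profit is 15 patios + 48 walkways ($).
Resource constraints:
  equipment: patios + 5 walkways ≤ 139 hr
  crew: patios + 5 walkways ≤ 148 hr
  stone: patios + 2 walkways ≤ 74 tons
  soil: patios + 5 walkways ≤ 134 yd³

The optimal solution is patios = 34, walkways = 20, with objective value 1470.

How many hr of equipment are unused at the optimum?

equipment used = 1·34 + 5·20 = 134; slack = 139 − 134 = 5.

5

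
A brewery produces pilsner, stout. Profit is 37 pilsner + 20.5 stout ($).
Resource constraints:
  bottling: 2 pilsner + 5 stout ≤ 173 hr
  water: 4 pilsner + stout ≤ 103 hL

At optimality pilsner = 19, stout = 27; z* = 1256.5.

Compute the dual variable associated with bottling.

Check each constraint at x*: bottling 173/173 (tight); water 103/103 (tight).
Dual feasibility on the basic columns requires 2·y_bottling + 4·y_water = 37, 5·y_bottling + 1·y_water = 20.5.
Solving: y_bottling = 2.5, y_water = 8.
Shadow price of bottling = 2.5.

2.5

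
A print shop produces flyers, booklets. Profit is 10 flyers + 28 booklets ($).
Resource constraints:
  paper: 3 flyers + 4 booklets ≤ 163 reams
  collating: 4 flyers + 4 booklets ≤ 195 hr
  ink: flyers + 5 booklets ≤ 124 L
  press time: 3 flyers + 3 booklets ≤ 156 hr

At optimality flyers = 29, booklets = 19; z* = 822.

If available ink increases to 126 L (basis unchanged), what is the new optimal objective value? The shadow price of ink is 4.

830

Δb = 2, so new z* = 822 + (4)·(2) = 822 + 8 = 830.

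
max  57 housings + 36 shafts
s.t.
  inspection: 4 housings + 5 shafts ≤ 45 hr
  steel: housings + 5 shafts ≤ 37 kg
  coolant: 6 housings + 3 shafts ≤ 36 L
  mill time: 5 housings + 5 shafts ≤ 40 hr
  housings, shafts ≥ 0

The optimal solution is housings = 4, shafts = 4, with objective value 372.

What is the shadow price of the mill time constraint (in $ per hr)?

At the optimum: inspection uses 36 of 45 (slack = 9); steel uses 24 of 37 (slack = 13); coolant uses 36 of 36 (binding); mill time uses 40 of 40 (binding).
Since inspection, steel are not tight, their duals are 0.
The binding rows give the dual system: 6·y_coolant + 5·y_mill time = 57 and 3·y_coolant + 5·y_mill time = 36.
This yields shadow prices y_coolant = 7, y_mill time = 3.
Shadow price of mill time = 3.

3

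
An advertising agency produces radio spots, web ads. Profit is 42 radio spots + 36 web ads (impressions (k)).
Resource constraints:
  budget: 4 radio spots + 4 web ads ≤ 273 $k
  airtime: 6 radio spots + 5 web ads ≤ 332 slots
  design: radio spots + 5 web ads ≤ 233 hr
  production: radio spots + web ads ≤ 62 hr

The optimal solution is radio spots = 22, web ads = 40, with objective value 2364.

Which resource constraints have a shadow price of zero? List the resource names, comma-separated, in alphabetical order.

budget, design

budget: 248/273 (slack 25)
airtime: 332/332 (binding)
design: 222/233 (slack 11)
production: 62/62 (binding)
By complementary slackness, a constraint with positive slack has shadow price 0 → budget, design.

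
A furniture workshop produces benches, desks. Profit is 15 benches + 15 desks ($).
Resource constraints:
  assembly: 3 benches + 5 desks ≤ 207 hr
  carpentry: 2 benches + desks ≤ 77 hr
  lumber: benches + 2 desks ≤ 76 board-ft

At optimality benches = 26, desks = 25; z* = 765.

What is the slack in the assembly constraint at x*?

assembly used = 3·26 + 5·25 = 203; slack = 207 − 203 = 4.

4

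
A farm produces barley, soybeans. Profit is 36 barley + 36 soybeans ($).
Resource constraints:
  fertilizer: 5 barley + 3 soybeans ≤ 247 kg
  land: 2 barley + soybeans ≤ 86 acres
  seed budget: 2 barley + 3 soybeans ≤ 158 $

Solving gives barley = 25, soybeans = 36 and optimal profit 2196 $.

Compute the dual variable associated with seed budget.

9

Binding: land and seed budget. Non-binding: fertilizer (14 unused).
Since fertilizer is not tight, its dual is 0.
From A_Bᵀ y = c: 2·y_land + 2·y_seed budget = 36; 1·y_land + 3·y_seed budget = 36.
This yields shadow prices y_land = 9, y_seed budget = 9.
Shadow price of seed budget = 9.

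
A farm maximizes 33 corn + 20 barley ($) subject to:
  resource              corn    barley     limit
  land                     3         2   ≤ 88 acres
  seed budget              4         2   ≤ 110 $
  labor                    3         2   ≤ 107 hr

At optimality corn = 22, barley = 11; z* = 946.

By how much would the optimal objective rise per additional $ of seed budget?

Binding: land and seed budget. Non-binding: labor (19 unused).
By complementary slackness, y = 0 for the non-binding constraint.
From A_Bᵀ y = c: 3·y_land + 4·y_seed budget = 33; 2·y_land + 2·y_seed budget = 20.
This yields shadow prices y_land = 7, y_seed budget = 3.
Shadow price of seed budget = 3.

3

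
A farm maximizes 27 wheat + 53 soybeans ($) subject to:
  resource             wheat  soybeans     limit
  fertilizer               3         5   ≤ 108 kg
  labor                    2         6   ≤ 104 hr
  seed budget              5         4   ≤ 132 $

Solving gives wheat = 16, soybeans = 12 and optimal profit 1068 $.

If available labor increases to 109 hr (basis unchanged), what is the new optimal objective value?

1083

Check each constraint at x*: fertilizer 108/108 (tight); labor 104/104 (tight); seed budget 128/132 (slack 4).
By complementary slackness, y = 0 for the non-binding constraint.
The binding rows give the dual system: 3·y_fertilizer + 2·y_labor = 27 and 5·y_fertilizer + 6·y_labor = 53.
→ y_fertilizer = 7 and y_labor = 3.
Δz = y_labor·Δb = 3 × (5) = 15, so new z* = 1068 + 15 = 1083.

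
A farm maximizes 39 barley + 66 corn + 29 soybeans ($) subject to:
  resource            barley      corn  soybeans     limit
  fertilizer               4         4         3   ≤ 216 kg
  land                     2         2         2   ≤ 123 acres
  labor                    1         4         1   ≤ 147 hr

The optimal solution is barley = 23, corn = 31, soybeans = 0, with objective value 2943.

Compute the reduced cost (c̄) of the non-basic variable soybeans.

-2.5

At the optimum: fertilizer uses 216 of 216 (binding); land uses 108 of 123 (slack = 15); labor uses 147 of 147 (binding).
Since land is not tight, its dual is 0.
From A_Bᵀ y = c: 4·y_fertilizer + 1·y_labor = 39; 4·y_fertilizer + 4·y_labor = 66.
Solving: y_fertilizer = 7.5, y_labor = 9.
Reduced cost of soybeans: c₃ − yᵀa₃ = 29 − (7.5·3 + 9·1) = 29 − 31.5 = -2.5.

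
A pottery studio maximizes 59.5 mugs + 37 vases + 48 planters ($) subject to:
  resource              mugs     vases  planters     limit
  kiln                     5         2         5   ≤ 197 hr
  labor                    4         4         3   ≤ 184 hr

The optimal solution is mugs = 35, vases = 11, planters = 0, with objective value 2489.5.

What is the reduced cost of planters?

Check each constraint at x*: kiln 197/197 (tight); labor 184/184 (tight).
From A_Bᵀ y = c: 5·y_kiln + 4·y_labor = 59.5; 2·y_kiln + 4·y_labor = 37.
→ y_kiln = 7.5 and y_labor = 5.5.
Reduced cost of planters: c₃ − yᵀa₃ = 48 − (7.5·5 + 5.5·3) = 48 − 54 = -6.

-6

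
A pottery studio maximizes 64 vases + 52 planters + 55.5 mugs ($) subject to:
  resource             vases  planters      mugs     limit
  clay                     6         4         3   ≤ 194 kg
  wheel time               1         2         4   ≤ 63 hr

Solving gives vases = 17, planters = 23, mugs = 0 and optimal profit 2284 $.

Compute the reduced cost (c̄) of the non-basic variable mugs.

-1

At the optimum: clay uses 194 of 194 (binding); wheel time uses 63 of 63 (binding).
From A_Bᵀ y = c: 6·y_clay + 1·y_wheel time = 64; 4·y_clay + 2·y_wheel time = 52.
This yields shadow prices y_clay = 9.5, y_wheel time = 7.
Reduced cost of mugs: c₃ − yᵀa₃ = 55.5 − (9.5·3 + 7·4) = 55.5 − 56.5 = -1.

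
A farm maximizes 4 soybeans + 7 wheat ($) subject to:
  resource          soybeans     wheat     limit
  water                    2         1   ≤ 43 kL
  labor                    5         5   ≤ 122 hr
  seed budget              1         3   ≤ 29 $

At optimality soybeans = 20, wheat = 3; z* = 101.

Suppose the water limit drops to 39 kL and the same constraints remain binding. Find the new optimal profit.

Check each constraint at x*: water 43/43 (tight); labor 115/122 (slack 7); seed budget 29/29 (tight).
Since labor is not tight, its dual is 0.
Dual feasibility on the basic columns requires 2·y_water + 1·y_seed budget = 4, 1·y_water + 3·y_seed budget = 7.
→ y_water = 1 and y_seed budget = 2.
Δz = y_water·Δb = 1 × (-4) = -4, so new z* = 101 − 4 = 97.

97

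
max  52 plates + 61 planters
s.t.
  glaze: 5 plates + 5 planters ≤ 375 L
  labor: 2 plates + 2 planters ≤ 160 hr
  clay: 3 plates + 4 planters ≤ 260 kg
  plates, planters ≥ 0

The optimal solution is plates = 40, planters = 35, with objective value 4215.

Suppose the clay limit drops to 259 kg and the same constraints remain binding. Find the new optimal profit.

4206

At the optimum: glaze uses 375 of 375 (binding); labor uses 150 of 160 (slack = 10); clay uses 260 of 260 (binding).
Since labor is not tight, its dual is 0.
Dual feasibility on the basic columns requires 5·y_glaze + 3·y_clay = 52, 5·y_glaze + 4·y_clay = 61.
This yields shadow prices y_glaze = 5, y_clay = 9.
Δz = y_clay·Δb = 9 × (-1) = -9, so new z* = 4215 − 9 = 4206.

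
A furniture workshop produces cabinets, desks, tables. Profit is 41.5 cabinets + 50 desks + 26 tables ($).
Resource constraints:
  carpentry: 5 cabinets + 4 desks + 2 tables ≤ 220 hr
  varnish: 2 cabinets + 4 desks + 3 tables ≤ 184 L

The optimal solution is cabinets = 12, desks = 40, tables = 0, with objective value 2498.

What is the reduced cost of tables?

-6

Check each constraint at x*: carpentry 220/220 (tight); varnish 184/184 (tight).
Dual feasibility on the basic columns requires 5·y_carpentry + 2·y_varnish = 41.5, 4·y_carpentry + 4·y_varnish = 50.
This yields shadow prices y_carpentry = 5.5, y_varnish = 7.
Reduced cost of tables: c₃ − yᵀa₃ = 26 − (5.5·2 + 7·3) = 26 − 32 = -6.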